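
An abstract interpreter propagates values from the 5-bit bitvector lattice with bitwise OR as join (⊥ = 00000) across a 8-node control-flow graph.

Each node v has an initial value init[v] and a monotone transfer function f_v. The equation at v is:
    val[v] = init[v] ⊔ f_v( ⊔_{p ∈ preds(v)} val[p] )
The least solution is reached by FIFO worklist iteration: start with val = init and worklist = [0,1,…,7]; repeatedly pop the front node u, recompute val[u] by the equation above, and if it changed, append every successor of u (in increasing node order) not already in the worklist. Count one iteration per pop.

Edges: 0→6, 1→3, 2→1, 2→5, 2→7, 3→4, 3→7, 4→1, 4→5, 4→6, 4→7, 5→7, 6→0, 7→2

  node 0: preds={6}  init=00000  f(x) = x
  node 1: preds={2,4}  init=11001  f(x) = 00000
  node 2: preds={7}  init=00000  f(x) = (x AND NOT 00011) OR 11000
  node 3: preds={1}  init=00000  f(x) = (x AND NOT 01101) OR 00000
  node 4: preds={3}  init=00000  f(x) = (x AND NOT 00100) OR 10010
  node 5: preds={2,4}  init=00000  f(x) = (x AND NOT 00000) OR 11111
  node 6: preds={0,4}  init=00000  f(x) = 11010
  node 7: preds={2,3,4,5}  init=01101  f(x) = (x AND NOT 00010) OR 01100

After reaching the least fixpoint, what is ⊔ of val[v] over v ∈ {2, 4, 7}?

11111

Iteration log — 12 steps:
  step 1. node 0  ⊔preds=00000  new=00000  stable
  step 2. node 1  ⊔preds=00000  new=11001  stable
  step 3. node 2  ⊔preds=01101  new=11100  old=00000  +wl: 1
  step 4. node 3  ⊔preds=11001  new=10000  old=00000  +wl: 
  step 5. node 4  ⊔preds=10000  new=10010  old=00000  +wl: 
  step 6. node 5  ⊔preds=11110  new=11111  old=00000  +wl: 
  step 7. node 6  ⊔preds=10010  new=11010  old=00000  +wl: 0
  step 8. node 7  ⊔preds=11111  new=11101  old=01101  +wl: 2
  step 9. node 1  ⊔preds=11110  new=11001  stable
  step 10. node 0  ⊔preds=11010  new=11010  old=00000  +wl: 6
  step 11. node 2  ⊔preds=11101  new=11100  stable
  step 12. node 6  ⊔preds=11010  new=11010  stable

Least fixpoint reached:
  node 0: 11010
  node 1: 11001
  node 2: 11100
  node 3: 10000
  node 4: 10010
  node 5: 11111
  node 6: 11010
  node 7: 11101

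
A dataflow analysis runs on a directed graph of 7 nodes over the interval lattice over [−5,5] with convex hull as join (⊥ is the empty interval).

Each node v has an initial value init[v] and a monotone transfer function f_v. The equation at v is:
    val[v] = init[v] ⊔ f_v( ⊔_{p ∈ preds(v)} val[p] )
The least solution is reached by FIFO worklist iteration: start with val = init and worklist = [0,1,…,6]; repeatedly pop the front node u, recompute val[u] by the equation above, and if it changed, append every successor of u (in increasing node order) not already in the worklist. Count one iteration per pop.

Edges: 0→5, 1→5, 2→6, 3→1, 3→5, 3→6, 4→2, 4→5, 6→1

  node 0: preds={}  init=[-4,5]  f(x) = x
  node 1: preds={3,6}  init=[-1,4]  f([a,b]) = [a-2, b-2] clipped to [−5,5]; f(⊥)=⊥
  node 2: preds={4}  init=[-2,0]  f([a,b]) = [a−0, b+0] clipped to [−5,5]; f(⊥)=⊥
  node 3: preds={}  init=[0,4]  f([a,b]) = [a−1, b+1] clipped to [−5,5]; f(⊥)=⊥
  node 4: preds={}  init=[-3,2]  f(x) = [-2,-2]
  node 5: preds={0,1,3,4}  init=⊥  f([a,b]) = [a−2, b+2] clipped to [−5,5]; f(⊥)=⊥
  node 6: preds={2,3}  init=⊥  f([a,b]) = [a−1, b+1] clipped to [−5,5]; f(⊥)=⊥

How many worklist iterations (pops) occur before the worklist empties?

9

Worklist (9 pops):
  #1 pop 0: in=⊥ → [-4,5] (no change)
  #2 pop 1: in=[0,4] → [-2,4] (was [-1,4]); enqueue []
  #3 pop 2: in=[-3,2] → [-3,2] (was [-2,0]); enqueue []
  #4 pop 3: in=⊥ → [0,4] (no change)
  #5 pop 4: in=⊥ → [-3,2] (no change)
  #6 pop 5: in=[-4,5] → [-5,5] (was ⊥); enqueue []
  #7 pop 6: in=[-3,4] → [-4,5] (was ⊥); enqueue [1]
  #8 pop 1: in=[-4,5] → [-5,4] (was [-2,4]); enqueue [5]
  #9 pop 5: in=[-5,5] → [-5,5] (no change)

Fixpoint:
  val[0] = [-4,5]
  val[1] = [-5,4]
  val[2] = [-3,2]
  val[3] = [0,4]
  val[4] = [-3,2]
  val[5] = [-5,5]
  val[6] = [-4,5]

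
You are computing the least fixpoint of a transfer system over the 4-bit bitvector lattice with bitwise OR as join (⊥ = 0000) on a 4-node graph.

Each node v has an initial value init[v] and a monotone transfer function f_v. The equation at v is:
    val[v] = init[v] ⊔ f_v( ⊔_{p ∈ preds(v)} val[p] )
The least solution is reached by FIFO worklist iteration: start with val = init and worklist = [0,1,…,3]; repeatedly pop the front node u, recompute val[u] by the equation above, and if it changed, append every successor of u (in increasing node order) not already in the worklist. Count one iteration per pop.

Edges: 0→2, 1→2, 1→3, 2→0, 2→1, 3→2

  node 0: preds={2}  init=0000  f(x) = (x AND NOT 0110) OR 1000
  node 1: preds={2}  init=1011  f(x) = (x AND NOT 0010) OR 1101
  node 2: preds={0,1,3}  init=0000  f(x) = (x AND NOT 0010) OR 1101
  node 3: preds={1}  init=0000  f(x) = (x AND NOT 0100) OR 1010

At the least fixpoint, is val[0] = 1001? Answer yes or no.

Trace (7 dequeues):
  [1] u=0 | in 0000 | out 1000 | prev 0000 | push {}
  [2] u=1 | in 0000 | out 1111 | prev 1011 | push {}
  [3] u=2 | in 1111 | out 1101 | prev 0000 | push {0,1}
  [4] u=3 | in 1111 | out 1011 | prev 0000 | push {2}
  [5] u=0 | in 1101 | out 1001 | prev 1000 | push {}
  [6] u=1 | in 1101 | out 1111 | ==
  [7] u=2 | in 1111 | out 1101 | ==

Converged values:
  [0] 1001
  [1] 1111
  [2] 1101
  [3] 1011

yes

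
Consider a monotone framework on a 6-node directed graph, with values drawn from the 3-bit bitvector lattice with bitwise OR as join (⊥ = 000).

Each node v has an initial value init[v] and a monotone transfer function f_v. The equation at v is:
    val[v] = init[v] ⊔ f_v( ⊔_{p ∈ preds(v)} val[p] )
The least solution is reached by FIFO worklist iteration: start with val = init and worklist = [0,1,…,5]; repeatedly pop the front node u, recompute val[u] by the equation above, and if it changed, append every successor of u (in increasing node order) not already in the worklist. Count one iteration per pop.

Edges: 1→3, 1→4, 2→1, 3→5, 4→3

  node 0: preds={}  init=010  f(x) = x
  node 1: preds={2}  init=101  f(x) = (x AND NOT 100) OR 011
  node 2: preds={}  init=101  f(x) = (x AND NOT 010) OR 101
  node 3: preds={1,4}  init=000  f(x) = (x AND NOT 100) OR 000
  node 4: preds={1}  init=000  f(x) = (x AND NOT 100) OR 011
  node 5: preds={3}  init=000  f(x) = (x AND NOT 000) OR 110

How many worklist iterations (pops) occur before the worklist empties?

Worklist (7 pops):
  #1 pop 0: in=000 → 010 (no change)
  #2 pop 1: in=101 → 111 (was 101); enqueue []
  #3 pop 2: in=000 → 101 (no change)
  #4 pop 3: in=111 → 011 (was 000); enqueue []
  #5 pop 4: in=111 → 011 (was 000); enqueue [3]
  #6 pop 5: in=011 → 111 (was 000); enqueue []
  #7 pop 3: in=111 → 011 (no change)

Fixpoint:
  val[0] = 010
  val[1] = 111
  val[2] = 101
  val[3] = 011
  val[4] = 011
  val[5] = 111

7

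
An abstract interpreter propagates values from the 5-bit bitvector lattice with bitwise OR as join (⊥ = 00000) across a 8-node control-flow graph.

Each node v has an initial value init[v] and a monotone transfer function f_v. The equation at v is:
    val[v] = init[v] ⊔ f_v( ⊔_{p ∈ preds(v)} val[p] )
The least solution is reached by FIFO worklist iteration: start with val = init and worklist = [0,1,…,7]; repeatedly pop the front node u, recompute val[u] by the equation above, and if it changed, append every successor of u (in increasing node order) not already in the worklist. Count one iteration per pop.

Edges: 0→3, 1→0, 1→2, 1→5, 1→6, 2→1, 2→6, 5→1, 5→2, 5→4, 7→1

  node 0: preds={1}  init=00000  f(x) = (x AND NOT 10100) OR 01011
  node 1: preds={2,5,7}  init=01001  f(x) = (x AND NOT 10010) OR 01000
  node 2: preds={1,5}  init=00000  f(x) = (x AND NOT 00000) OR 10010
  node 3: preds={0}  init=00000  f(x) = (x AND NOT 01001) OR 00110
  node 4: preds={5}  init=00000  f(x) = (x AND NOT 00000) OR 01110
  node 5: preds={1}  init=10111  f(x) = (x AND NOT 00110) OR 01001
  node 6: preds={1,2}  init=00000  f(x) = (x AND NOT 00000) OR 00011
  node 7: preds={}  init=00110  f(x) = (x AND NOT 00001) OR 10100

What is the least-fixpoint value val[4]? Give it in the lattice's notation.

Trace (12 dequeues):
  [1] u=0 | in 01001 | out 01011 | prev 00000 | push {}
  [2] u=1 | in 10111 | out 01101 | prev 01001 | push {0}
  [3] u=2 | in 11111 | out 11111 | prev 00000 | push {1}
  [4] u=3 | in 01011 | out 00110 | prev 00000 | push {}
  [5] u=4 | in 10111 | out 11111 | prev 00000 | push {}
  [6] u=5 | in 01101 | out 11111 | prev 10111 | push {2,4}
  [7] u=6 | in 11111 | out 11111 | prev 00000 | push {}
  [8] u=7 | in 00000 | out 10110 | prev 00110 | push {}
  [9] u=0 | in 01101 | out 01011 | ==
  [10] u=1 | in 11111 | out 01101 | ==
  [11] u=2 | in 11111 | out 11111 | ==
  [12] u=4 | in 11111 | out 11111 | ==

Converged values:
  [0] 01011
  [1] 01101
  [2] 11111
  [3] 00110
  [4] 11111
  [5] 11111
  [6] 11111
  [7] 10110

11111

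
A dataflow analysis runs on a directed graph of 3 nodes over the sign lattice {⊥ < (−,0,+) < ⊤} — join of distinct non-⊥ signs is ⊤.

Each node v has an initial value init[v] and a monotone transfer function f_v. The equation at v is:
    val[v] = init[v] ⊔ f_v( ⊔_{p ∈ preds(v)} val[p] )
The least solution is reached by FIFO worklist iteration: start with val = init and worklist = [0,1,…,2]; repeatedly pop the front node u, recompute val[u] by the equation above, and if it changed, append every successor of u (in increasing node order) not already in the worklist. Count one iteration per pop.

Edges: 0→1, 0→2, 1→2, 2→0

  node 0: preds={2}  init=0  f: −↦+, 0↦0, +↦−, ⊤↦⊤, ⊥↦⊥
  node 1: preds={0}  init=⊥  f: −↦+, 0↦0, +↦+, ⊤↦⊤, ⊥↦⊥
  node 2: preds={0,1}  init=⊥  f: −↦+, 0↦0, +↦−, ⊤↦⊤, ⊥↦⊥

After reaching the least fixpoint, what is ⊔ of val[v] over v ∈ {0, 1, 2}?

Trace (4 dequeues):
  [1] u=0 | in ⊥ | out 0 | ==
  [2] u=1 | in 0 | out 0 | prev ⊥ | push {}
  [3] u=2 | in 0 | out 0 | prev ⊥ | push {0}
  [4] u=0 | in 0 | out 0 | ==

Converged values:
  [0] 0
  [1] 0
  [2] 0

0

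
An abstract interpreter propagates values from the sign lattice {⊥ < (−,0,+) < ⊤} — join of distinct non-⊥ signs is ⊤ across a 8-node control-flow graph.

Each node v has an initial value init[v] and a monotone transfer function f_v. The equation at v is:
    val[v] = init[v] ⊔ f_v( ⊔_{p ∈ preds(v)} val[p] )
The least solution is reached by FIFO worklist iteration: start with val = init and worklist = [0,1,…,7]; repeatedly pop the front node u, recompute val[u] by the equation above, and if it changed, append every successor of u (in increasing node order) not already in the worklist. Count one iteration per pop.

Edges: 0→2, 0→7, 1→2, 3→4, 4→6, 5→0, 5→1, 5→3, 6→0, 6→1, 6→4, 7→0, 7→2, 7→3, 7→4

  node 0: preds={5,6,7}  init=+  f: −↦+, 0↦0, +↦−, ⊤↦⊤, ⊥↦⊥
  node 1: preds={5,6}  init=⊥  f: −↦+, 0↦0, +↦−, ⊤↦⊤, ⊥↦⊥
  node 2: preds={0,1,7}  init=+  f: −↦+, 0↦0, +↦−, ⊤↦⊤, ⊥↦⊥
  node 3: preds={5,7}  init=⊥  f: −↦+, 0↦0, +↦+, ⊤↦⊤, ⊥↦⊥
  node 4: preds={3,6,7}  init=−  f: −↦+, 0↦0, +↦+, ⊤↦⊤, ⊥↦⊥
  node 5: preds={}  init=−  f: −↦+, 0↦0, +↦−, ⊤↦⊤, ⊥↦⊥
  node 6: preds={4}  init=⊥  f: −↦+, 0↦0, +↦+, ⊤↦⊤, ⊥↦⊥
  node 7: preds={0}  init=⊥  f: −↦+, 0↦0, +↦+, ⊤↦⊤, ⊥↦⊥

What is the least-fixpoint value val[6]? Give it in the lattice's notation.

⊤

Worklist (18 pops):
  #1 pop 0: in=− → + (no change)
  #2 pop 1: in=− → + (was ⊥); enqueue []
  #3 pop 2: in=+ → ⊤ (was +); enqueue []
  #4 pop 3: in=− → + (was ⊥); enqueue []
  #5 pop 4: in=+ → ⊤ (was −); enqueue []
  #6 pop 5: in=⊥ → − (no change)
  #7 pop 6: in=⊤ → ⊤ (was ⊥); enqueue [0,1,4]
  #8 pop 7: in=+ → + (was ⊥); enqueue [2,3]
  #9 pop 0: in=⊤ → ⊤ (was +); enqueue [7]
  #10 pop 1: in=⊤ → ⊤ (was +); enqueue []
  #11 pop 4: in=⊤ → ⊤ (no change)
  #12 pop 2: in=⊤ → ⊤ (no change)
  #13 pop 3: in=⊤ → ⊤ (was +); enqueue [4]
  #14 pop 7: in=⊤ → ⊤ (was +); enqueue [0,2,3]
  #15 pop 4: in=⊤ → ⊤ (no change)
  #16 pop 0: in=⊤ → ⊤ (no change)
  #17 pop 2: in=⊤ → ⊤ (no change)
  #18 pop 3: in=⊤ → ⊤ (no change)

Fixpoint:
  val[0] = ⊤
  val[1] = ⊤
  val[2] = ⊤
  val[3] = ⊤
  val[4] = ⊤
  val[5] = −
  val[6] = ⊤
  val[7] = ⊤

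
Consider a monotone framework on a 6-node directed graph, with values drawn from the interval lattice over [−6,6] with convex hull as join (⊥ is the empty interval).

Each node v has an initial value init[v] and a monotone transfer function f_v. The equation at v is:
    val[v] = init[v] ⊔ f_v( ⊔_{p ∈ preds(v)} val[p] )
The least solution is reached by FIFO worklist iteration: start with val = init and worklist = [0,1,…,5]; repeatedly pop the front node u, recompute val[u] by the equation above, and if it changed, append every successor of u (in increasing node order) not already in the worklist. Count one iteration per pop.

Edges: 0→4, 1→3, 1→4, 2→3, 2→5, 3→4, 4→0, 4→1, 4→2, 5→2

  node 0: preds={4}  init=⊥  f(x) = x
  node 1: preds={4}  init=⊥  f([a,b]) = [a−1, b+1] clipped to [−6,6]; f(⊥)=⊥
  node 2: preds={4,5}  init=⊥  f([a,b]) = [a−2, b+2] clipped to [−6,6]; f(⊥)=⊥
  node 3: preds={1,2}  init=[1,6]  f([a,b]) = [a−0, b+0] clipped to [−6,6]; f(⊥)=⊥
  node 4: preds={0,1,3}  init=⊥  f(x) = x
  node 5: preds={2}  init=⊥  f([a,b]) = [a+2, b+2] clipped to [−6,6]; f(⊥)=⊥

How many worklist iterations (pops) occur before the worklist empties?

Worklist (51 pops):
  #1 pop 0: in=⊥ → ⊥ (no change)
  #2 pop 1: in=⊥ → ⊥ (no change)
  #3 pop 2: in=⊥ → ⊥ (no change)
  #4 pop 3: in=⊥ → [1,6] (no change)
  #5 pop 4: in=[1,6] → [1,6] (was ⊥); enqueue [0,1,2]
  #6 pop 5: in=⊥ → ⊥ (no change)
  #7 pop 0: in=[1,6] → [1,6] (was ⊥); enqueue [4]
  #8 pop 1: in=[1,6] → [0,6] (was ⊥); enqueue [3]
  #9 pop 2: in=[1,6] → [-1,6] (was ⊥); enqueue [5]
  #10 pop 4: in=[0,6] → [0,6] (was [1,6]); enqueue [0,1,2]
  #11 pop 3: in=[-1,6] → [-1,6] (was [1,6]); enqueue [4]
  #12 pop 5: in=[-1,6] → [1,6] (was ⊥); enqueue []
  #13 pop 0: in=[0,6] → [0,6] (was [1,6]); enqueue []
  #14 pop 1: in=[0,6] → [-1,6] (was [0,6]); enqueue [3]
  #15 pop 2: in=[0,6] → [-2,6] (was [-1,6]); enqueue [5]
  #16 pop 4: in=[-1,6] → [-1,6] (was [0,6]); enqueue [0,1,2]
  #17 pop 3: in=[-2,6] → [-2,6] (was [-1,6]); enqueue [4]
  #18 pop 5: in=[-2,6] → [0,6] (was [1,6]); enqueue []
  #19 pop 0: in=[-1,6] → [-1,6] (was [0,6]); enqueue []
  #20 pop 1: in=[-1,6] → [-2,6] (was [-1,6]); enqueue [3]
  #21 pop 2: in=[-1,6] → [-3,6] (was [-2,6]); enqueue [5]
  #22 pop 4: in=[-2,6] → [-2,6] (was [-1,6]); enqueue [0,1,2]
  #23 pop 3: in=[-3,6] → [-3,6] (was [-2,6]); enqueue [4]
  #24 pop 5: in=[-3,6] → [-1,6] (was [0,6]); enqueue []
  #25 pop 0: in=[-2,6] → [-2,6] (was [-1,6]); enqueue []
  #26 pop 1: in=[-2,6] → [-3,6] (was [-2,6]); enqueue [3]
  #27 pop 2: in=[-2,6] → [-4,6] (was [-3,6]); enqueue [5]
  #28 pop 4: in=[-3,6] → [-3,6] (was [-2,6]); enqueue [0,1,2]
  #29 pop 3: in=[-4,6] → [-4,6] (was [-3,6]); enqueue [4]
  #30 pop 5: in=[-4,6] → [-2,6] (was [-1,6]); enqueue []
  #31 pop 0: in=[-3,6] → [-3,6] (was [-2,6]); enqueue []
  #32 pop 1: in=[-3,6] → [-4,6] (was [-3,6]); enqueue [3]
  #33 pop 2: in=[-3,6] → [-5,6] (was [-4,6]); enqueue [5]
  #34 pop 4: in=[-4,6] → [-4,6] (was [-3,6]); enqueue [0,1,2]
  #35 pop 3: in=[-5,6] → [-5,6] (was [-4,6]); enqueue [4]
  #36 pop 5: in=[-5,6] → [-3,6] (was [-2,6]); enqueue []
  #37 pop 0: in=[-4,6] → [-4,6] (was [-3,6]); enqueue []
  #38 pop 1: in=[-4,6] → [-5,6] (was [-4,6]); enqueue [3]
  #39 pop 2: in=[-4,6] → [-6,6] (was [-5,6]); enqueue [5]
  #40 pop 4: in=[-5,6] → [-5,6] (was [-4,6]); enqueue [0,1,2]
  #41 pop 3: in=[-6,6] → [-6,6] (was [-5,6]); enqueue [4]
  #42 pop 5: in=[-6,6] → [-4,6] (was [-3,6]); enqueue []
  #43 pop 0: in=[-5,6] → [-5,6] (was [-4,6]); enqueue []
  #44 pop 1: in=[-5,6] → [-6,6] (was [-5,6]); enqueue [3]
  #45 pop 2: in=[-5,6] → [-6,6] (no change)
  #46 pop 4: in=[-6,6] → [-6,6] (was [-5,6]); enqueue [0,1,2]
  #47 pop 3: in=[-6,6] → [-6,6] (no change)
  #48 pop 0: in=[-6,6] → [-6,6] (was [-5,6]); enqueue [4]
  #49 pop 1: in=[-6,6] → [-6,6] (no change)
  #50 pop 2: in=[-6,6] → [-6,6] (no change)
  #51 pop 4: in=[-6,6] → [-6,6] (no change)

Fixpoint:
  val[0] = [-6,6]
  val[1] = [-6,6]
  val[2] = [-6,6]
  val[3] = [-6,6]
  val[4] = [-6,6]
  val[5] = [-4,6]

51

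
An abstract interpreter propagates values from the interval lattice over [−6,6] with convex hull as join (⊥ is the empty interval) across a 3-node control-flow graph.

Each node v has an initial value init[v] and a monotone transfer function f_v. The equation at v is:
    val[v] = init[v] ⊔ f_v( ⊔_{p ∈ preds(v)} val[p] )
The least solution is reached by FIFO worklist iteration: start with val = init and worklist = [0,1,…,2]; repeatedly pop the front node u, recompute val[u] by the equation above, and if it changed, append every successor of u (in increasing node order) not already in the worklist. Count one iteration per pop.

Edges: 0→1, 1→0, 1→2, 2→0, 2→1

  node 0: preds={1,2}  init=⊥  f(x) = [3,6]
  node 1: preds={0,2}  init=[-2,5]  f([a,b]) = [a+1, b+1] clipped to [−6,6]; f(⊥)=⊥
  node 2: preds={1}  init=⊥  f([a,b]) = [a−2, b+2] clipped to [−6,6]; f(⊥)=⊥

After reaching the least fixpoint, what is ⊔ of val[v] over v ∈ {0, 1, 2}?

[-6,6]

Iteration log — 15 steps:
  step 1. node 0  ⊔preds=[-2,5]  new=[3,6]  old=⊥  +wl: 
  step 2. node 1  ⊔preds=[3,6]  new=[-2,6]  old=[-2,5]  +wl: 0
  step 3. node 2  ⊔preds=[-2,6]  new=[-4,6]  old=⊥  +wl: 1
  step 4. node 0  ⊔preds=[-4,6]  new=[3,6]  stable
  step 5. node 1  ⊔preds=[-4,6]  new=[-3,6]  old=[-2,6]  +wl: 0,2
  step 6. node 0  ⊔preds=[-4,6]  new=[3,6]  stable
  step 7. node 2  ⊔preds=[-3,6]  new=[-5,6]  old=[-4,6]  +wl: 0,1
  step 8. node 0  ⊔preds=[-5,6]  new=[3,6]  stable
  step 9. node 1  ⊔preds=[-5,6]  new=[-4,6]  old=[-3,6]  +wl: 0,2
  step 10. node 0  ⊔preds=[-5,6]  new=[3,6]  stable
  step 11. node 2  ⊔preds=[-4,6]  new=[-6,6]  old=[-5,6]  +wl: 0,1
  step 12. node 0  ⊔preds=[-6,6]  new=[3,6]  stable
  step 13. node 1  ⊔preds=[-6,6]  new=[-5,6]  old=[-4,6]  +wl: 0,2
  step 14. node 0  ⊔preds=[-6,6]  new=[3,6]  stable
  step 15. node 2  ⊔preds=[-5,6]  new=[-6,6]  stable

Least fixpoint reached:
  node 0: [3,6]
  node 1: [-5,6]
  node 2: [-6,6]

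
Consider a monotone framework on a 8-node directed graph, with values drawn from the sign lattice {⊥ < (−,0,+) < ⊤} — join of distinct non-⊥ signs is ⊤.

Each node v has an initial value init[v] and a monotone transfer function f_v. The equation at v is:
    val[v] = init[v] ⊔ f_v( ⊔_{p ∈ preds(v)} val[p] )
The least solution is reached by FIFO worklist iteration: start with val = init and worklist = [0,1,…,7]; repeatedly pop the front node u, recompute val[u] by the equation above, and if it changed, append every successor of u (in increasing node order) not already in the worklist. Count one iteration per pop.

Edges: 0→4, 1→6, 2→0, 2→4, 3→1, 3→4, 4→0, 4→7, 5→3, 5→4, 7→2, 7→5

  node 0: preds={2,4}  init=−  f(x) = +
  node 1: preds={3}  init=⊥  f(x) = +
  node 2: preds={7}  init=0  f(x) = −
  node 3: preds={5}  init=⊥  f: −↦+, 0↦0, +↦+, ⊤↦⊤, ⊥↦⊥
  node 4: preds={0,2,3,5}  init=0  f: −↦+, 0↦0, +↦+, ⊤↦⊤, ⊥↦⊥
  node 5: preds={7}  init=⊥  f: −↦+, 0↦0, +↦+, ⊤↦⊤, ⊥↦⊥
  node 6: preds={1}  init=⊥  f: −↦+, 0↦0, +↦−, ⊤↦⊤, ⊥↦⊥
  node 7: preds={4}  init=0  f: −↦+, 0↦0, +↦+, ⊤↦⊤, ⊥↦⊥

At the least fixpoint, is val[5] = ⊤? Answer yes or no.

Iteration log — 17 steps:
  step 1. node 0  ⊔preds=0  new=⊤  old=−  +wl: 
  step 2. node 1  ⊔preds=⊥  new=+  old=⊥  +wl: 
  step 3. node 2  ⊔preds=0  new=⊤  old=0  +wl: 0
  step 4. node 3  ⊔preds=⊥  new=⊥  stable
  step 5. node 4  ⊔preds=⊤  new=⊤  old=0  +wl: 
  step 6. node 5  ⊔preds=0  new=0  old=⊥  +wl: 3,4
  step 7. node 6  ⊔preds=+  new=−  old=⊥  +wl: 
  step 8. node 7  ⊔preds=⊤  new=⊤  old=0  +wl: 2,5
  step 9. node 0  ⊔preds=⊤  new=⊤  stable
  step 10. node 3  ⊔preds=0  new=0  old=⊥  +wl: 1
  step 11. node 4  ⊔preds=⊤  new=⊤  stable
  step 12. node 2  ⊔preds=⊤  new=⊤  stable
  step 13. node 5  ⊔preds=⊤  new=⊤  old=0  +wl: 3,4
  step 14. node 1  ⊔preds=0  new=+  stable
  step 15. node 3  ⊔preds=⊤  new=⊤  old=0  +wl: 1
  step 16. node 4  ⊔preds=⊤  new=⊤  stable
  step 17. node 1  ⊔preds=⊤  new=+  stable

Least fixpoint reached:
  node 0: ⊤
  node 1: +
  node 2: ⊤
  node 3: ⊤
  node 4: ⊤
  node 5: ⊤
  node 6: −
  node 7: ⊤

yes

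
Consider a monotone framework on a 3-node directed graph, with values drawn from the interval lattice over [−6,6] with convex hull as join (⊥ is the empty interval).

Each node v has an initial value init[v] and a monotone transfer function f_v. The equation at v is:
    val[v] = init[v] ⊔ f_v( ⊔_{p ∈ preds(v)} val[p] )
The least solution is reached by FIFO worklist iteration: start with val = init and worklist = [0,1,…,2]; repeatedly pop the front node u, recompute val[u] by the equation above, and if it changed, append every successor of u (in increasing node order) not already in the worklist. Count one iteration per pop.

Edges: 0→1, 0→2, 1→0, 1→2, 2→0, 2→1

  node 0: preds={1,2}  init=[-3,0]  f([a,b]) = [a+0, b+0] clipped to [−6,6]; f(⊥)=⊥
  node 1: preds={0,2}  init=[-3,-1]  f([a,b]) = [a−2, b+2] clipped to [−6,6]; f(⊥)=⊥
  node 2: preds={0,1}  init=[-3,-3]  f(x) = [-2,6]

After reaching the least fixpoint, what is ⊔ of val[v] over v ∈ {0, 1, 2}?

[-6,6]

Iteration log — 9 steps:
  step 1. node 0  ⊔preds=[-3,-1]  new=[-3,0]  stable
  step 2. node 1  ⊔preds=[-3,0]  new=[-5,2]  old=[-3,-1]  +wl: 0
  step 3. node 2  ⊔preds=[-5,2]  new=[-3,6]  old=[-3,-3]  +wl: 1
  step 4. node 0  ⊔preds=[-5,6]  new=[-5,6]  old=[-3,0]  +wl: 2
  step 5. node 1  ⊔preds=[-5,6]  new=[-6,6]  old=[-5,2]  +wl: 0
  step 6. node 2  ⊔preds=[-6,6]  new=[-3,6]  stable
  step 7. node 0  ⊔preds=[-6,6]  new=[-6,6]  old=[-5,6]  +wl: 1,2
  step 8. node 1  ⊔preds=[-6,6]  new=[-6,6]  stable
  step 9. node 2  ⊔preds=[-6,6]  new=[-3,6]  stable

Least fixpoint reached:
  node 0: [-6,6]
  node 1: [-6,6]
  node 2: [-3,6]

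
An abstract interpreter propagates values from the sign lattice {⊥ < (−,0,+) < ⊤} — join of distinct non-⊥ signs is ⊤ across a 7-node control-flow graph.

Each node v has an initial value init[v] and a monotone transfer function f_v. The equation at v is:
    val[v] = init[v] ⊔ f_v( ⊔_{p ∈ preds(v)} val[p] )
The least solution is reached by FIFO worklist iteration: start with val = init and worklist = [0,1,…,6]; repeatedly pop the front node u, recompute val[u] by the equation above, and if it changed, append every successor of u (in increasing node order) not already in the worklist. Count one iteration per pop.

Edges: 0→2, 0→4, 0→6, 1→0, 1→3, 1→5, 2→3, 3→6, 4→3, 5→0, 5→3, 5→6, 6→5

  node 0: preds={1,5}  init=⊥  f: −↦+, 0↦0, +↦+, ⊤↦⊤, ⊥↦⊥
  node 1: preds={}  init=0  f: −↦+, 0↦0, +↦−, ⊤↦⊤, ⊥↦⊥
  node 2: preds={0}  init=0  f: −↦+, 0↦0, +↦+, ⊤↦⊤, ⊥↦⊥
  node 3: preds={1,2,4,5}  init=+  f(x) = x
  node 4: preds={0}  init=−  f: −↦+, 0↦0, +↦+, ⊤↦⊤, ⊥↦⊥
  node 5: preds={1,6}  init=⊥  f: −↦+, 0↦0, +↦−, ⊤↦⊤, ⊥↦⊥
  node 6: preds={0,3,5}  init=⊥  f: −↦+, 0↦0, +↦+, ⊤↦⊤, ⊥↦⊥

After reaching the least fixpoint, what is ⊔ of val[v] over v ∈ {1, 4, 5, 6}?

Trace (16 dequeues):
  [1] u=0 | in 0 | out 0 | prev ⊥ | push {}
  [2] u=1 | in ⊥ | out 0 | ==
  [3] u=2 | in 0 | out 0 | ==
  [4] u=3 | in ⊤ | out ⊤ | prev + | push {}
  [5] u=4 | in 0 | out ⊤ | prev − | push {3}
  [6] u=5 | in 0 | out 0 | prev ⊥ | push {0}
  [7] u=6 | in ⊤ | out ⊤ | prev ⊥ | push {5}
  [8] u=3 | in ⊤ | out ⊤ | ==
  [9] u=0 | in 0 | out 0 | ==
  [10] u=5 | in ⊤ | out ⊤ | prev 0 | push {0,3,6}
  [11] u=0 | in ⊤ | out ⊤ | prev 0 | push {2,4}
  [12] u=3 | in ⊤ | out ⊤ | ==
  [13] u=6 | in ⊤ | out ⊤ | ==
  [14] u=2 | in ⊤ | out ⊤ | prev 0 | push {3}
  [15] u=4 | in ⊤ | out ⊤ | ==
  [16] u=3 | in ⊤ | out ⊤ | ==

Converged values:
  [0] ⊤
  [1] 0
  [2] ⊤
  [3] ⊤
  [4] ⊤
  [5] ⊤
  [6] ⊤

⊤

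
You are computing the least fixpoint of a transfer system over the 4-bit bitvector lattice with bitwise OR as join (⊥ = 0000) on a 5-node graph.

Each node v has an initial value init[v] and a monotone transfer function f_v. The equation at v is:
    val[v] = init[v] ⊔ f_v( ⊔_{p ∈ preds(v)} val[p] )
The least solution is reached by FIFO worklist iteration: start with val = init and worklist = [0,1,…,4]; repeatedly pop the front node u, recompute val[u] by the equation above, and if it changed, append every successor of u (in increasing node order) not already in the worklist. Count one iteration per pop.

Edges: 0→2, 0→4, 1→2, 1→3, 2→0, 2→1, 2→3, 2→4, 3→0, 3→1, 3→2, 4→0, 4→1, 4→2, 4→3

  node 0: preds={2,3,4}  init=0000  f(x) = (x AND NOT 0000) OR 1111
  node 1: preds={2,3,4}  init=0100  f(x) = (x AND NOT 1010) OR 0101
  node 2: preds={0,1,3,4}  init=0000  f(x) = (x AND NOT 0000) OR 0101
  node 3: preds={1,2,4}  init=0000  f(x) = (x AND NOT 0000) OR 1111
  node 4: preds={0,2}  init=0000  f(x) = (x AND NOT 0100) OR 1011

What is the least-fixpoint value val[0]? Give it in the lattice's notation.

Iteration log — 9 steps:
  step 1. node 0  ⊔preds=0000  new=1111  old=0000  +wl: 
  step 2. node 1  ⊔preds=0000  new=0101  old=0100  +wl: 
  step 3. node 2  ⊔preds=1111  new=1111  old=0000  +wl: 0,1
  step 4. node 3  ⊔preds=1111  new=1111  old=0000  +wl: 2
  step 5. node 4  ⊔preds=1111  new=1011  old=0000  +wl: 3
  step 6. node 0  ⊔preds=1111  new=1111  stable
  step 7. node 1  ⊔preds=1111  new=0101  stable
  step 8. node 2  ⊔preds=1111  new=1111  stable
  step 9. node 3  ⊔preds=1111  new=1111  stable

Least fixpoint reached:
  node 0: 1111
  node 1: 0101
  node 2: 1111
  node 3: 1111
  node 4: 1011

1111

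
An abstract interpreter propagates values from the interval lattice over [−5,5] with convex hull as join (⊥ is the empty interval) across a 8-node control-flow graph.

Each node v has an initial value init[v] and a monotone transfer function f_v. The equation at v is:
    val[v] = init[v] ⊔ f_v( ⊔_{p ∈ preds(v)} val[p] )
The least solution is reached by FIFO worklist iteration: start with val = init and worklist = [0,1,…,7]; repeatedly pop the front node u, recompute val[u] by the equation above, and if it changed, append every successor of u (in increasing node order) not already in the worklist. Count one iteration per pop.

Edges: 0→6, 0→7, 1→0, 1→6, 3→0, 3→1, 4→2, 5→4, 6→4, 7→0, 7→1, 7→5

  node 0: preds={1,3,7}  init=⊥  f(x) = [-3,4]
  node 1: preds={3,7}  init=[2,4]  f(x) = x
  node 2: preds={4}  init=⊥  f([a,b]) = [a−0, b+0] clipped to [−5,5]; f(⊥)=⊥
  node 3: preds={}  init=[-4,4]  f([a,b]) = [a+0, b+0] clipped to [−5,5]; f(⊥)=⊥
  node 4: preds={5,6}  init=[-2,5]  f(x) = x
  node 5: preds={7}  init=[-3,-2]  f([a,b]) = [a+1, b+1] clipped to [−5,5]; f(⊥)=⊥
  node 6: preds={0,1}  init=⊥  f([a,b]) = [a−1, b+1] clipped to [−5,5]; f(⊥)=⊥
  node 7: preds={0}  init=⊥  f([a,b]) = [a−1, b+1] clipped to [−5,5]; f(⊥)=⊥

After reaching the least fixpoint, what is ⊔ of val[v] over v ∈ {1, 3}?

Worklist (17 pops):
  #1 pop 0: in=[-4,4] → [-3,4] (was ⊥); enqueue []
  #2 pop 1: in=[-4,4] → [-4,4] (was [2,4]); enqueue [0]
  #3 pop 2: in=[-2,5] → [-2,5] (was ⊥); enqueue []
  #4 pop 3: in=⊥ → [-4,4] (no change)
  #5 pop 4: in=[-3,-2] → [-3,5] (was [-2,5]); enqueue [2]
  #6 pop 5: in=⊥ → [-3,-2] (no change)
  #7 pop 6: in=[-4,4] → [-5,5] (was ⊥); enqueue [4]
  #8 pop 7: in=[-3,4] → [-4,5] (was ⊥); enqueue [1,5]
  #9 pop 0: in=[-4,5] → [-3,4] (no change)
  #10 pop 2: in=[-3,5] → [-3,5] (was [-2,5]); enqueue []
  #11 pop 4: in=[-5,5] → [-5,5] (was [-3,5]); enqueue [2]
  #12 pop 1: in=[-4,5] → [-4,5] (was [-4,4]); enqueue [0,6]
  #13 pop 5: in=[-4,5] → [-3,5] (was [-3,-2]); enqueue [4]
  #14 pop 2: in=[-5,5] → [-5,5] (was [-3,5]); enqueue []
  #15 pop 0: in=[-4,5] → [-3,4] (no change)
  #16 pop 6: in=[-4,5] → [-5,5] (no change)
  #17 pop 4: in=[-5,5] → [-5,5] (no change)

Fixpoint:
  val[0] = [-3,4]
  val[1] = [-4,5]
  val[2] = [-5,5]
  val[3] = [-4,4]
  val[4] = [-5,5]
  val[5] = [-3,5]
  val[6] = [-5,5]
  val[7] = [-4,5]

[-4,5]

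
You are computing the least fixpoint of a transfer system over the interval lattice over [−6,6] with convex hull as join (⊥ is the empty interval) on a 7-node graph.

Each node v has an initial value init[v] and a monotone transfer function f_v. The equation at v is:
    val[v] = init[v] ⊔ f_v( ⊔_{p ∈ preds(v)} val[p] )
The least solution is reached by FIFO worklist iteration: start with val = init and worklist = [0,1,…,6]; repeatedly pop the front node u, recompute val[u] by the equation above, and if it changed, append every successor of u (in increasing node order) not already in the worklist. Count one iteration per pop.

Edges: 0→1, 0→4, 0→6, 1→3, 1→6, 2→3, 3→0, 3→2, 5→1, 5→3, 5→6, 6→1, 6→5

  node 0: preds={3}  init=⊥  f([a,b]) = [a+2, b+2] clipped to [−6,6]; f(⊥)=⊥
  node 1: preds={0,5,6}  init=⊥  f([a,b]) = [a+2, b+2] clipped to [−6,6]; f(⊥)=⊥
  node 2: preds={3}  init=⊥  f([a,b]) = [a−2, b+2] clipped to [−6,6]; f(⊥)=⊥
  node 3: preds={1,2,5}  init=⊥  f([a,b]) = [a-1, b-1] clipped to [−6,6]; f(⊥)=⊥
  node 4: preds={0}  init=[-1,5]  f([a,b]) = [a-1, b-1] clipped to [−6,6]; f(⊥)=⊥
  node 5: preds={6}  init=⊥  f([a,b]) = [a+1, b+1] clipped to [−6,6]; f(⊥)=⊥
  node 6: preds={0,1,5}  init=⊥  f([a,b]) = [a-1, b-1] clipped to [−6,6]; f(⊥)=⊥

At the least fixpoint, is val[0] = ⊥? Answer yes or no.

yes

Iteration log — 7 steps:
  step 1. node 0  ⊔preds=⊥  new=⊥  stable
  step 2. node 1  ⊔preds=⊥  new=⊥  stable
  step 3. node 2  ⊔preds=⊥  new=⊥  stable
  step 4. node 3  ⊔preds=⊥  new=⊥  stable
  step 5. node 4  ⊔preds=⊥  new=[-1,5]  stable
  step 6. node 5  ⊔preds=⊥  new=⊥  stable
  step 7. node 6  ⊔preds=⊥  new=⊥  stable

Least fixpoint reached:
  node 0: ⊥
  node 1: ⊥
  node 2: ⊥
  node 3: ⊥
  node 4: [-1,5]
  node 5: ⊥
  node 6: ⊥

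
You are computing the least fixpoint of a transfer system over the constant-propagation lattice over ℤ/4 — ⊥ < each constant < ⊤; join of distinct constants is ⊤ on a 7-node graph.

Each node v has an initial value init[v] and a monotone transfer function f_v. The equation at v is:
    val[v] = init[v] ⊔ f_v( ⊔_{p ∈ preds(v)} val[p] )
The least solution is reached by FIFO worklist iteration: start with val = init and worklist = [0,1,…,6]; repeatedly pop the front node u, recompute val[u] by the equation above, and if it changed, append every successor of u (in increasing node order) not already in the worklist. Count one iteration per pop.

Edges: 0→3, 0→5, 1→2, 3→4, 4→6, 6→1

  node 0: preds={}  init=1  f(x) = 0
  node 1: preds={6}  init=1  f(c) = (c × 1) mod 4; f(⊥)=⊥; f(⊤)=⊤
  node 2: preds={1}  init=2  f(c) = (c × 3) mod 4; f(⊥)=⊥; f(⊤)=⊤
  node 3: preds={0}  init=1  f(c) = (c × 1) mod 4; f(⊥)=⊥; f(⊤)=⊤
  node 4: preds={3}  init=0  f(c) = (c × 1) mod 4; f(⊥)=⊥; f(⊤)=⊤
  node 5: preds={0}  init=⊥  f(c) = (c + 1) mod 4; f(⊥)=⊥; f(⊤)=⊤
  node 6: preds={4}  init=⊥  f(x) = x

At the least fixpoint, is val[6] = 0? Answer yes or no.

no

Worklist (9 pops):
  #1 pop 0: in=⊥ → ⊤ (was 1); enqueue []
  #2 pop 1: in=⊥ → 1 (no change)
  #3 pop 2: in=1 → ⊤ (was 2); enqueue []
  #4 pop 3: in=⊤ → ⊤ (was 1); enqueue []
  #5 pop 4: in=⊤ → ⊤ (was 0); enqueue []
  #6 pop 5: in=⊤ → ⊤ (was ⊥); enqueue []
  #7 pop 6: in=⊤ → ⊤ (was ⊥); enqueue [1]
  #8 pop 1: in=⊤ → ⊤ (was 1); enqueue [2]
  #9 pop 2: in=⊤ → ⊤ (no change)

Fixpoint:
  val[0] = ⊤
  val[1] = ⊤
  val[2] = ⊤
  val[3] = ⊤
  val[4] = ⊤
  val[5] = ⊤
  val[6] = ⊤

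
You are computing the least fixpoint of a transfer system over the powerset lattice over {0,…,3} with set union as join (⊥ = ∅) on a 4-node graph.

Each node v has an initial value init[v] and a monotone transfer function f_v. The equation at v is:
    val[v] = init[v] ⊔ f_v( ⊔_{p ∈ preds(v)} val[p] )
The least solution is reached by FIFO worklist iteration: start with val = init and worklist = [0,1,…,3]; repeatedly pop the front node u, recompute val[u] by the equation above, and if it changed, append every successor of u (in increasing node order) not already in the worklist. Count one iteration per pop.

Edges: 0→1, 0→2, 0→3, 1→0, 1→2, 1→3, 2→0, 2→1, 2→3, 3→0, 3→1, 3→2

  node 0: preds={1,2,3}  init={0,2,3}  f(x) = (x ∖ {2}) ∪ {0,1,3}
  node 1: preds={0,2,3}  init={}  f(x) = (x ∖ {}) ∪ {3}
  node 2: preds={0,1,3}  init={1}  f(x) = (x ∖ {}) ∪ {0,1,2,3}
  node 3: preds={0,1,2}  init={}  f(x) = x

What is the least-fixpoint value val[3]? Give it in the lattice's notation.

Trace (7 dequeues):
  [1] u=0 | in {1} | out {0,1,2,3} | prev {0,2,3} | push {}
  [2] u=1 | in {0,1,2,3} | out {0,1,2,3} | prev {} | push {0}
  [3] u=2 | in {0,1,2,3} | out {0,1,2,3} | prev {1} | push {1}
  [4] u=3 | in {0,1,2,3} | out {0,1,2,3} | prev {} | push {2}
  [5] u=0 | in {0,1,2,3} | out {0,1,2,3} | ==
  [6] u=1 | in {0,1,2,3} | out {0,1,2,3} | ==
  [7] u=2 | in {0,1,2,3} | out {0,1,2,3} | ==

Converged values:
  [0] {0,1,2,3}
  [1] {0,1,2,3}
  [2] {0,1,2,3}
  [3] {0,1,2,3}

{0,1,2,3}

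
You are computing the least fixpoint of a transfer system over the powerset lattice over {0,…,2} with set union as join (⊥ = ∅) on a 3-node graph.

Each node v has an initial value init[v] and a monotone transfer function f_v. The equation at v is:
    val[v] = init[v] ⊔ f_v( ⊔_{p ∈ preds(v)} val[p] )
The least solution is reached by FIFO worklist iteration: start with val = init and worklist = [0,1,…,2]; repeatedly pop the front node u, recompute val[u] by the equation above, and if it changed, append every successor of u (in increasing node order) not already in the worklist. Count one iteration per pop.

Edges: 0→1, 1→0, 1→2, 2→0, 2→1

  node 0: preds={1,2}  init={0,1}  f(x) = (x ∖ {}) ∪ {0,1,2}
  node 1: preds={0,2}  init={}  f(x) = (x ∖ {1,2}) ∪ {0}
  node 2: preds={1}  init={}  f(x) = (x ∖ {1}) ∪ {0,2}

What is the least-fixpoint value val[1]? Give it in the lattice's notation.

Trace (5 dequeues):
  [1] u=0 | in {} | out {0,1,2} | prev {0,1} | push {}
  [2] u=1 | in {0,1,2} | out {0} | prev {} | push {0}
  [3] u=2 | in {0} | out {0,2} | prev {} | push {1}
  [4] u=0 | in {0,2} | out {0,1,2} | ==
  [5] u=1 | in {0,1,2} | out {0} | ==

Converged values:
  [0] {0,1,2}
  [1] {0}
  [2] {0,2}

{0}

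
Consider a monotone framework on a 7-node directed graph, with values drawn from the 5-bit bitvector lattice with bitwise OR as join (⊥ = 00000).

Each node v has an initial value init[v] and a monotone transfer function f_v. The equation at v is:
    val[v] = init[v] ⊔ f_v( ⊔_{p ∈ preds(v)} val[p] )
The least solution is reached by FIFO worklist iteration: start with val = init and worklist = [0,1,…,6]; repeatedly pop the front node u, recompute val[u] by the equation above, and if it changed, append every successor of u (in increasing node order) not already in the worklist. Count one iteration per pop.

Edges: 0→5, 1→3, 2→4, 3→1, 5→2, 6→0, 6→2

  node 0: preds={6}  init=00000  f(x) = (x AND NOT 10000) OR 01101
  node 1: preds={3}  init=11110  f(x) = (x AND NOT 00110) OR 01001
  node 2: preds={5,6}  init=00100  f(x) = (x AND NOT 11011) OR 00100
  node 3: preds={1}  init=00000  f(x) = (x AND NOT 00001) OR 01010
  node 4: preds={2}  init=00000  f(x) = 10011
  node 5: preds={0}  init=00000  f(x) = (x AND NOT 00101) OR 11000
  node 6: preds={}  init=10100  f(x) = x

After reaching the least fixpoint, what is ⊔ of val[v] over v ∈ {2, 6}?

Trace (9 dequeues):
  [1] u=0 | in 10100 | out 01101 | prev 00000 | push {}
  [2] u=1 | in 00000 | out 11111 | prev 11110 | push {}
  [3] u=2 | in 10100 | out 00100 | ==
  [4] u=3 | in 11111 | out 11110 | prev 00000 | push {1}
  [5] u=4 | in 00100 | out 10011 | prev 00000 | push {}
  [6] u=5 | in 01101 | out 11000 | prev 00000 | push {2}
  [7] u=6 | in 00000 | out 10100 | ==
  [8] u=1 | in 11110 | out 11111 | ==
  [9] u=2 | in 11100 | out 00100 | ==

Converged values:
  [0] 01101
  [1] 11111
  [2] 00100
  [3] 11110
  [4] 10011
  [5] 11000
  [6] 10100

10100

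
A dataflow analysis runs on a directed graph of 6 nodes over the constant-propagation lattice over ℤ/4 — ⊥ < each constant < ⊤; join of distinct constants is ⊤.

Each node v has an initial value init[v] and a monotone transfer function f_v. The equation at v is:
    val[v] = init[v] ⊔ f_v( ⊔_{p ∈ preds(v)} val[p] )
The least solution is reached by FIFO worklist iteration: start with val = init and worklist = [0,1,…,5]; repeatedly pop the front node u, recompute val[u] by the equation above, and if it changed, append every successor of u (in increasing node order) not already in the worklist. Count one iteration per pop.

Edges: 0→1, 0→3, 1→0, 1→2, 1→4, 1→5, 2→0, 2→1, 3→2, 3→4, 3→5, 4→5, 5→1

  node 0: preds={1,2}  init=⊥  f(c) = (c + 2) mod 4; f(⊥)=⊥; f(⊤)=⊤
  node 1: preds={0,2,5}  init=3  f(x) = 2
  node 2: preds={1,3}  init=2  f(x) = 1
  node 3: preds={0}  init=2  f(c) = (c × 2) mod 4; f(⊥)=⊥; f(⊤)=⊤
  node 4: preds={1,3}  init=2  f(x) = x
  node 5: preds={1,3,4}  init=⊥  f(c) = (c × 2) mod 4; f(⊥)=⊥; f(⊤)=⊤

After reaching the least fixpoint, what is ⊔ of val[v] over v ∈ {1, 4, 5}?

⊤

Trace (9 dequeues):
  [1] u=0 | in ⊤ | out ⊤ | prev ⊥ | push {}
  [2] u=1 | in ⊤ | out ⊤ | prev 3 | push {0}
  [3] u=2 | in ⊤ | out ⊤ | prev 2 | push {1}
  [4] u=3 | in ⊤ | out ⊤ | prev 2 | push {2}
  [5] u=4 | in ⊤ | out ⊤ | prev 2 | push {}
  [6] u=5 | in ⊤ | out ⊤ | prev ⊥ | push {}
  [7] u=0 | in ⊤ | out ⊤ | ==
  [8] u=1 | in ⊤ | out ⊤ | ==
  [9] u=2 | in ⊤ | out ⊤ | ==

Converged values:
  [0] ⊤
  [1] ⊤
  [2] ⊤
  [3] ⊤
  [4] ⊤
  [5] ⊤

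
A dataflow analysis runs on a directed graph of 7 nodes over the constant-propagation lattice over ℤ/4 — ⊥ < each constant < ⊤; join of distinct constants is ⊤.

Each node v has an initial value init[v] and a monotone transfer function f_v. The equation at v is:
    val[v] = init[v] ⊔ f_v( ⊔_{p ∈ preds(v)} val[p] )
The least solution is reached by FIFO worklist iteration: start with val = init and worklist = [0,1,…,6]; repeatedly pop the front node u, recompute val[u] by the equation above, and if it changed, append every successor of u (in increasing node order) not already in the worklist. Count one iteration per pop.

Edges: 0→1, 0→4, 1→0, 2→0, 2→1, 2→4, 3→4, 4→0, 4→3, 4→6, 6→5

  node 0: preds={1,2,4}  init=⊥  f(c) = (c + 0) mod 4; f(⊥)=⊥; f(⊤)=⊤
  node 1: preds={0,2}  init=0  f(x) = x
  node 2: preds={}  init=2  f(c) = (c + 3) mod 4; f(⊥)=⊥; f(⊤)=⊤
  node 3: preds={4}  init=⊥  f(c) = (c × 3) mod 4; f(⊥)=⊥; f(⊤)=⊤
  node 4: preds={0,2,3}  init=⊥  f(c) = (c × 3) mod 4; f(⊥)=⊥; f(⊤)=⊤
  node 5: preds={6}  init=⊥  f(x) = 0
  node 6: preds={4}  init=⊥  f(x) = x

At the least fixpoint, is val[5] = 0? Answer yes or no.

Worklist (11 pops):
  #1 pop 0: in=⊤ → ⊤ (was ⊥); enqueue []
  #2 pop 1: in=⊤ → ⊤ (was 0); enqueue [0]
  #3 pop 2: in=⊥ → 2 (no change)
  #4 pop 3: in=⊥ → ⊥ (no change)
  #5 pop 4: in=⊤ → ⊤ (was ⊥); enqueue [3]
  #6 pop 5: in=⊥ → 0 (was ⊥); enqueue []
  #7 pop 6: in=⊤ → ⊤ (was ⊥); enqueue [5]
  #8 pop 0: in=⊤ → ⊤ (no change)
  #9 pop 3: in=⊤ → ⊤ (was ⊥); enqueue [4]
  #10 pop 5: in=⊤ → 0 (no change)
  #11 pop 4: in=⊤ → ⊤ (no change)

Fixpoint:
  val[0] = ⊤
  val[1] = ⊤
  val[2] = 2
  val[3] = ⊤
  val[4] = ⊤
  val[5] = 0
  val[6] = ⊤

yes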